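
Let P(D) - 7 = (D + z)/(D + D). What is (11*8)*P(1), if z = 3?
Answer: 792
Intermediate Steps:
P(D) = 7 + (3 + D)/(2*D) (P(D) = 7 + (D + 3)/(D + D) = 7 + (3 + D)/((2*D)) = 7 + (3 + D)*(1/(2*D)) = 7 + (3 + D)/(2*D))
(11*8)*P(1) = (11*8)*((3/2)*(1 + 5*1)/1) = 88*((3/2)*1*(1 + 5)) = 88*((3/2)*1*6) = 88*9 = 792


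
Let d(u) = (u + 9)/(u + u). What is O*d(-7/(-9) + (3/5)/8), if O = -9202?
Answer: -16319747/307 ≈ -53159.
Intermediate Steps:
d(u) = (9 + u)/(2*u) (d(u) = (9 + u)/((2*u)) = (9 + u)*(1/(2*u)) = (9 + u)/(2*u))
O*d(-7/(-9) + (3/5)/8) = -4601*(9 + (-7/(-9) + (3/5)/8))/(-7/(-9) + (3/5)/8) = -4601*(9 + (-7*(-1/9) + (3*(1/5))*(1/8)))/(-7*(-1/9) + (3*(1/5))*(1/8)) = -4601*(9 + (7/9 + (3/5)*(1/8)))/(7/9 + (3/5)*(1/8)) = -4601*(9 + (7/9 + 3/40))/(7/9 + 3/40) = -4601*(9 + 307/360)/307/360 = -4601*360*3547/(307*360) = -9202*3547/614 = -16319747/307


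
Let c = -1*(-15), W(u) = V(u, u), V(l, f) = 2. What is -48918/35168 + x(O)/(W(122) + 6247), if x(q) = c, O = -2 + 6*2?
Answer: -50860177/36627472 ≈ -1.3886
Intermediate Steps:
O = 10 (O = -2 + 12 = 10)
W(u) = 2
c = 15
x(q) = 15
-48918/35168 + x(O)/(W(122) + 6247) = -48918/35168 + 15/(2 + 6247) = -48918*1/35168 + 15/6249 = -24459/17584 + 15*(1/6249) = -24459/17584 + 5/2083 = -50860177/36627472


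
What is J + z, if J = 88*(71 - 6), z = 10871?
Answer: 16591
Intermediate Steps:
J = 5720 (J = 88*65 = 5720)
J + z = 5720 + 10871 = 16591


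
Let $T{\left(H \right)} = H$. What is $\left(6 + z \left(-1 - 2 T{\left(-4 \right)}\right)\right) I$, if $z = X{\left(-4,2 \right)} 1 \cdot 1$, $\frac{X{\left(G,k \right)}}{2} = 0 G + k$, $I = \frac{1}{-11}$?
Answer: $- \frac{34}{11} \approx -3.0909$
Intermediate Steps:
$I = - \frac{1}{11} \approx -0.090909$
$X{\left(G,k \right)} = 2 k$ ($X{\left(G,k \right)} = 2 \left(0 G + k\right) = 2 \left(0 + k\right) = 2 k$)
$z = 4$ ($z = 2 \cdot 2 \cdot 1 \cdot 1 = 4 \cdot 1 \cdot 1 = 4 \cdot 1 = 4$)
$\left(6 + z \left(-1 - 2 T{\left(-4 \right)}\right)\right) I = \left(6 + 4 \left(-1 - -8\right)\right) \left(- \frac{1}{11}\right) = \left(6 + 4 \left(-1 + 8\right)\right) \left(- \frac{1}{11}\right) = \left(6 + 4 \cdot 7\right) \left(- \frac{1}{11}\right) = \left(6 + 28\right) \left(- \frac{1}{11}\right) = 34 \left(- \frac{1}{11}\right) = - \frac{34}{11}$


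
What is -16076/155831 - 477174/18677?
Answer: -74658753046/2910455587 ≈ -25.652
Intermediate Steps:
-16076/155831 - 477174/18677 = -74658753046/2910455587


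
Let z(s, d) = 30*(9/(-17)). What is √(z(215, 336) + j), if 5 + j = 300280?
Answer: √86774885/17 ≈ 547.96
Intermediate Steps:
z(s, d) = -270/17 (z(s, d) = 30*(9*(-1/17)) = 30*(-9/17) = -270/17)
j = 300275 (j = -5 + 300280 = 300275)
√(z(215, 336) + j) = √(-270/17 + 300275) = √(5104405/17) = √86774885/17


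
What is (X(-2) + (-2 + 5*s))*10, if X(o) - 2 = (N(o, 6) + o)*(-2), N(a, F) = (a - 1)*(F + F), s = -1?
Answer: 710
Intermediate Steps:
N(a, F) = 2*F*(-1 + a) (N(a, F) = (-1 + a)*(2*F) = 2*F*(-1 + a))
X(o) = 26 - 26*o (X(o) = 2 + (2*6*(-1 + o) + o)*(-2) = 2 + ((-12 + 12*o) + o)*(-2) = 2 + (-12 + 13*o)*(-2) = 2 + (24 - 26*o) = 26 - 26*o)
(X(-2) + (-2 + 5*s))*10 = ((26 - 26*(-2)) + (-2 + 5*(-1)))*10 = ((26 + 52) + (-2 - 5))*10 = (78 - 7)*10 = 71*10 = 710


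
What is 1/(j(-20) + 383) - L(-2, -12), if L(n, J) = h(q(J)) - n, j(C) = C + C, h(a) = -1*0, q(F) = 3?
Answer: -685/343 ≈ -1.9971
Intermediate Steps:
h(a) = 0
j(C) = 2*C
L(n, J) = -n (L(n, J) = 0 - n = -n)
1/(j(-20) + 383) - L(-2, -12) = 1/(2*(-20) + 383) - (-1)*(-2) = 1/(-40 + 383) - 1*2 = 1/343 - 2 = -685/343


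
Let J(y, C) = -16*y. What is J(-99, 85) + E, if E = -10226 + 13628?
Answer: 4986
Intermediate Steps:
E = 3402
J(-99, 85) + E = -16*(-99) + 3402 = 1584 + 3402 = 4986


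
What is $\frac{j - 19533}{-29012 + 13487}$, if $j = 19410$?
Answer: $\frac{41}{5175} \approx 0.0079227$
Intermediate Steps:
$\frac{j - 19533}{-29012 + 13487} = \frac{19410 - 19533}{-29012 + 13487} = - \frac{123}{-15525} = \left(-123\right) \left(- \frac{1}{15525}\right) = \frac{41}{5175}$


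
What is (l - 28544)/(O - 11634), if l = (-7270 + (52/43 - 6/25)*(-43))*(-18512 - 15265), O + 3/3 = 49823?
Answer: 1543362946/238675 ≈ 6466.4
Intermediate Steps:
O = 49822 (O = -1 + 49823 = 49822)
l = 6174165384/25 (l = (-7270 + (52*(1/43) - 6*1/25)*(-43))*(-33777) = (-7270 + (52/43 - 6/25)*(-43))*(-33777) = (-7270 + (1042/1075)*(-43))*(-33777) = (-7270 - 1042/25)*(-33777) = -182792/25*(-33777) = 6174165384/25 ≈ 2.4697e+8)
(l - 28544)/(O - 11634) = (6174165384/25 - 28544)/(49822 - 11634) = (6173451784/25)/38188 = (6173451784/25)*(1/38188) = 1543362946/238675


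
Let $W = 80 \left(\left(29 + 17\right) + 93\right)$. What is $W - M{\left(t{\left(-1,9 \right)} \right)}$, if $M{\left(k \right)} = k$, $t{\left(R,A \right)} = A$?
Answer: $11111$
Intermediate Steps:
$W = 11120$ ($W = 80 \left(46 + 93\right) = 80 \cdot 139 = 11120$)
$W - M{\left(t{\left(-1,9 \right)} \right)} = 11120 - 9 = 11111$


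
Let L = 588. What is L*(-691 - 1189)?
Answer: -1105440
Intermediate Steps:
L*(-691 - 1189) = 588*(-691 - 1189) = 588*(-1880) = -1105440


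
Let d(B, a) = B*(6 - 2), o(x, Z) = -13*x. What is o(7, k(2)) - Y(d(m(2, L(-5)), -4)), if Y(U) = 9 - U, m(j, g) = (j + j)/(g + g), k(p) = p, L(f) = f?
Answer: -508/5 ≈ -101.60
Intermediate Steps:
m(j, g) = j/g (m(j, g) = (2*j)/((2*g)) = (2*j)*(1/(2*g)) = j/g)
d(B, a) = 4*B (d(B, a) = B*4 = 4*B)
o(7, k(2)) - Y(d(m(2, L(-5)), -4)) = -13*7 - (9 - 4*2/(-5)) = -91 - (9 - 4*2*(-⅕)) = -91 - (9 - 4*(-2)/5) = -91 - (9 - 1*(-8/5)) = -91 - (9 + 8/5) = -91 - 1*53/5 = -91 - 53/5 = -508/5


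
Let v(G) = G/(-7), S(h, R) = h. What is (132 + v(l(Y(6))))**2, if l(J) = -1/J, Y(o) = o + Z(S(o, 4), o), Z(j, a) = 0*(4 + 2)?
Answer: 30747025/1764 ≈ 17430.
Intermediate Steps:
Z(j, a) = 0 (Z(j, a) = 0*6 = 0)
Y(o) = o (Y(o) = o + 0 = o)
v(G) = -G/7 (v(G) = G*(-1/7) = -G/7)
(132 + v(l(Y(6))))**2 = (132 - (-1)/(7*6))**2 = (132 - 1/7*(-1/6))**2 = (132 + 1/42)**2 = (5545/42)**2 = 30747025/1764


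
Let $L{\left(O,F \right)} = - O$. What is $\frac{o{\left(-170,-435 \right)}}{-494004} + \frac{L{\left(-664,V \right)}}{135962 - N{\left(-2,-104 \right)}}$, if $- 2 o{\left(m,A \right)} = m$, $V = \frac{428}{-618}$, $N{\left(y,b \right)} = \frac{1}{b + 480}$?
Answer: $\frac{118989669221}{25254329720844} \approx 0.0047117$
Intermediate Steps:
$N{\left(y,b \right)} = \frac{1}{480 + b}$
$V = - \frac{214}{309}$ ($V = 428 \left(- \frac{1}{618}\right) = - \frac{214}{309} \approx -0.69256$)
$o{\left(m,A \right)} = - \frac{m}{2}$
$\frac{o{\left(-170,-435 \right)}}{-494004} + \frac{L{\left(-664,V \right)}}{135962 - N{\left(-2,-104 \right)}} = \frac{\left(- \frac{1}{2}\right) \left(-170\right)}{-494004} + \frac{\left(-1\right) \left(-664\right)}{135962 - \frac{1}{480 - 104}} = 85 \left(- \frac{1}{494004}\right) + \frac{664}{135962 - \frac{1}{376}} = - \frac{85}{494004} + \frac{664}{135962 - \frac{1}{376}} = - \frac{85}{494004} + \frac{664}{\frac{51121711}{376}} = - \frac{85}{494004} + 664 \cdot \frac{376}{51121711} = - \frac{85}{494004} + \frac{249664}{51121711} = \frac{118989669221}{25254329720844}$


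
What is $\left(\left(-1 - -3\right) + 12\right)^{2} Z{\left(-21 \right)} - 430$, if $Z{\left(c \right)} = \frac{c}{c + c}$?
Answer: $-332$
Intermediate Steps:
$Z{\left(c \right)} = \frac{1}{2}$ ($Z{\left(c \right)} = \frac{c}{2 c} = c \frac{1}{2 c} = \frac{1}{2}$)
$\left(\left(-1 - -3\right) + 12\right)^{2} Z{\left(-21 \right)} - 430 = \left(\left(-1 - -3\right) + 12\right)^{2} \cdot \frac{1}{2} - 430 = \left(\left(-1 + 3\right) + 12\right)^{2} \cdot \frac{1}{2} - 430 = \left(2 + 12\right)^{2} \cdot \frac{1}{2} - 430 = 14^{2} \cdot \frac{1}{2} - 430 = 196 \cdot \frac{1}{2} - 430 = 98 - 430 = -332$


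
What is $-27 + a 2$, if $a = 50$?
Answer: $73$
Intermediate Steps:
$-27 + a 2 = -27 + 50 \cdot 2 = -27 + 100 = 73$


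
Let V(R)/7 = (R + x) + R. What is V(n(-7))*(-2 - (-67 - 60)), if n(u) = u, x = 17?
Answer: 2625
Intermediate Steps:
V(R) = 119 + 14*R (V(R) = 7*((R + 17) + R) = 7*((17 + R) + R) = 7*(17 + 2*R) = 119 + 14*R)
V(n(-7))*(-2 - (-67 - 60)) = (119 + 14*(-7))*(-2 - (-67 - 60)) = (119 - 98)*(-2 - 1*(-127)) = 21*(-2 + 127) = 21*125 = 2625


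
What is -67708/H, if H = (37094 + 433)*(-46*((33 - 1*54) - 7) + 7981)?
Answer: -67708/347837763 ≈ -0.00019465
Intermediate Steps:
H = 347837763 (H = 37527*(-46*((33 - 54) - 7) + 7981) = 37527*(-46*(-21 - 7) + 7981) = 37527*(-46*(-28) + 7981) = 37527*(1288 + 7981) = 37527*9269 = 347837763)
-67708/H = -67708/347837763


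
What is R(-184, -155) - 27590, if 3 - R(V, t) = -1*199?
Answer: -27388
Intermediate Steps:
R(V, t) = 202 (R(V, t) = 3 - (-1)*199 = 3 - 1*(-199) = 3 + 199 = 202)
R(-184, -155) - 27590 = 202 - 27590 = -27388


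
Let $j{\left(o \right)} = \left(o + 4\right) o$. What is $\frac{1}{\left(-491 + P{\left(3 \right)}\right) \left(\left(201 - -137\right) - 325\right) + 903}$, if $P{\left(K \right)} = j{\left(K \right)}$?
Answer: $- \frac{1}{5207} \approx -0.00019205$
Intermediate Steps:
$j{\left(o \right)} = o \left(4 + o\right)$ ($j{\left(o \right)} = \left(4 + o\right) o = o \left(4 + o\right)$)
$P{\left(K \right)} = K \left(4 + K\right)$
$\frac{1}{\left(-491 + P{\left(3 \right)}\right) \left(\left(201 - -137\right) - 325\right) + 903} = \frac{1}{\left(-491 + 3 \left(4 + 3\right)\right) \left(\left(201 - -137\right) - 325\right) + 903} = \frac{1}{\left(-491 + 3 \cdot 7\right) \left(\left(201 + 137\right) - 325\right) + 903} = \frac{1}{\left(-491 + 21\right) \left(338 - 325\right) + 903} = \frac{1}{\left(-470\right) 13 + 903} = \frac{1}{-6110 + 903} = \frac{1}{-5207} = - \frac{1}{5207}$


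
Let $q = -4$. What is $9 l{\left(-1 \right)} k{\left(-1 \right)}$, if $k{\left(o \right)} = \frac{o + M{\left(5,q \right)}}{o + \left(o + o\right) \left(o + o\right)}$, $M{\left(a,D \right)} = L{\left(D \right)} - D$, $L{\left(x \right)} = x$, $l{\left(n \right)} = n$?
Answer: $3$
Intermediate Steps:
$M{\left(a,D \right)} = 0$ ($M{\left(a,D \right)} = D - D = 0$)
$k{\left(o \right)} = \frac{o}{o + 4 o^{2}}$ ($k{\left(o \right)} = \frac{o + 0}{o + \left(o + o\right) \left(o + o\right)} = \frac{o}{o + 2 o 2 o} = \frac{o}{o + 4 o^{2}}$)
$9 l{\left(-1 \right)} k{\left(-1 \right)} = \frac{9 \left(-1\right)}{1 + 4 \left(-1\right)} = - \frac{9}{1 - 4} = - \frac{9}{-3} = \left(-9\right) \left(- \frac{1}{3}\right) = 3$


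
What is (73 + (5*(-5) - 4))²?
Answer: 1936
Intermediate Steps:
(73 + (5*(-5) - 4))² = (73 + (-25 - 4))² = (73 - 29)² = 44² = 1936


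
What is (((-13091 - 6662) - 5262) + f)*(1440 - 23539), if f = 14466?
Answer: 233122351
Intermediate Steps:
(((-13091 - 6662) - 5262) + f)*(1440 - 23539) = (((-13091 - 6662) - 5262) + 14466)*(1440 - 23539) = ((-19753 - 5262) + 14466)*(-22099) = (-25015 + 14466)*(-22099) = -10549*(-22099) = 233122351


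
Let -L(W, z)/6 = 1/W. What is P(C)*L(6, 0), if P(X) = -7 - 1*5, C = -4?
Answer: 12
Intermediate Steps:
L(W, z) = -6/W
P(X) = -12 (P(X) = -7 - 5 = -12)
P(C)*L(6, 0) = -(-72)/6 = -12*(-1) = 12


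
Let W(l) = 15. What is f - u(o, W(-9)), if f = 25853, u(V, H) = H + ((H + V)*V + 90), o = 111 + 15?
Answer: 7982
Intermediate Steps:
o = 126
u(V, H) = 90 + H + V*(H + V) (u(V, H) = H + (V*(H + V) + 90) = H + (90 + V*(H + V)) = 90 + H + V*(H + V))
f - u(o, W(-9)) = 25853 - (90 + 15 + 126² + 15*126) = 25853 - (90 + 15 + 15876 + 1890) = 25853 - 1*17871 = 25853 - 17871 = 7982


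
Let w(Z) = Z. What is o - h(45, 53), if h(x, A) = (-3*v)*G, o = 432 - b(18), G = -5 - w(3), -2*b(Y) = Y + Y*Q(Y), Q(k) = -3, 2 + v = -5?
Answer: 582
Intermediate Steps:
v = -7 (v = -2 - 5 = -7)
b(Y) = Y (b(Y) = -(Y + Y*(-3))/2 = -(Y - 3*Y)/2 = -(-1)*Y = Y)
G = -8 (G = -5 - 1*3 = -5 - 3 = -8)
o = 414 (o = 432 - 1*18 = 432 - 18 = 414)
h(x, A) = -168 (h(x, A) = -3*(-7)*(-8) = 21*(-8) = -168)
o - h(45, 53) = 414 - 1*(-168) = 414 + 168 = 582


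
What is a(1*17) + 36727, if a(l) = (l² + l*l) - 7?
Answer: 37298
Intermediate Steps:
a(l) = -7 + 2*l² (a(l) = (l² + l²) - 7 = 2*l² - 7 = -7 + 2*l²)
a(1*17) + 36727 = (-7 + 2*(1*17)²) + 36727 = (-7 + 2*17²) + 36727 = (-7 + 2*289) + 36727 = (-7 + 578) + 36727 = 571 + 36727 = 37298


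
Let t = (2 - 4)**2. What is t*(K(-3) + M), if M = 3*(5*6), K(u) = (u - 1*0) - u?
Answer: 360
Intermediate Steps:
t = 4 (t = (-2)**2 = 4)
K(u) = 0 (K(u) = (u + 0) - u = u - u = 0)
M = 90 (M = 3*30 = 90)
t*(K(-3) + M) = 4*(0 + 90) = 4*90 = 360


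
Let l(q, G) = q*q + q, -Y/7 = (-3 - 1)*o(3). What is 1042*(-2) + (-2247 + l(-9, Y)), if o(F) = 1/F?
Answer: -4259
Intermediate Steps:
Y = 28/3 (Y = -7*(-3 - 1)/3 = -(-28)/3 = -7*(-4/3) = 28/3 ≈ 9.3333)
l(q, G) = q + q² (l(q, G) = q² + q = q + q²)
1042*(-2) + (-2247 + l(-9, Y)) = 1042*(-2) + (-2247 - 9*(1 - 9)) = -2084 + (-2247 - 9*(-8)) = -2084 + (-2247 + 72) = -2084 - 2175 = -4259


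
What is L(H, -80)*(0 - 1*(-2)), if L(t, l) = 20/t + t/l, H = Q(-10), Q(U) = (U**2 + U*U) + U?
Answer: -345/76 ≈ -4.5395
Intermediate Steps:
Q(U) = U + 2*U**2 (Q(U) = (U**2 + U**2) + U = 2*U**2 + U = U + 2*U**2)
H = 190 (H = -10*(1 + 2*(-10)) = -10*(1 - 20) = -10*(-19) = 190)
L(H, -80)*(0 - 1*(-2)) = (20/190 + 190/(-80))*(0 - 1*(-2)) = (20*(1/190) + 190*(-1/80))*(0 + 2) = (2/19 - 19/8)*2 = -345/152*2 = -345/76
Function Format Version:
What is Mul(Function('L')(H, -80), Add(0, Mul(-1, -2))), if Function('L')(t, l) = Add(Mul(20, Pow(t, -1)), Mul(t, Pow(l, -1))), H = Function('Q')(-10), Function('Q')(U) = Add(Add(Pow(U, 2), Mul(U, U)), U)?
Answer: Rational(-345, 76) ≈ -4.5395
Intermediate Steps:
Function('Q')(U) = Add(U, Mul(2, Pow(U, 2))) (Function('Q')(U) = Add(Add(Pow(U, 2), Pow(U, 2)), U) = Add(Mul(2, Pow(U, 2)), U) = Add(U, Mul(2, Pow(U, 2))))
H = 190 (H = Mul(-10, Add(1, Mul(2, -10))) = Mul(-10, Add(1, -20)) = Mul(-10, -19) = 190)
Mul(Function('L')(H, -80), Add(0, Mul(-1, -2))) = Mul(Add(Mul(20, Pow(190, -1)), Mul(190, Pow(-80, -1))), Add(0, Mul(-1, -2))) = Mul(Add(Mul(20, Rational(1, 190)), Mul(190, Rational(-1, 80))), Add(0, 2)) = Mul(Add(Rational(2, 19), Rational(-19, 8)), 2) = Mul(Rational(-345, 152), 2) = Rational(-345, 76)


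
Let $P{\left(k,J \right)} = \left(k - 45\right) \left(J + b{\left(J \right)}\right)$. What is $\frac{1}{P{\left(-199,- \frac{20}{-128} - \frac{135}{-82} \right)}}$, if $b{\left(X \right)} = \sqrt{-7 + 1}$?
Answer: $- \frac{775720}{971198629} + \frac{430336 i \sqrt{6}}{971198629} \approx -0.00079872 + 0.0010854 i$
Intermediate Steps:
$b{\left(X \right)} = i \sqrt{6}$ ($b{\left(X \right)} = \sqrt{-6} = i \sqrt{6}$)
$P{\left(k,J \right)} = \left(-45 + k\right) \left(J + i \sqrt{6}\right)$ ($P{\left(k,J \right)} = \left(k - 45\right) \left(J + i \sqrt{6}\right) = \left(-45 + k\right) \left(J + i \sqrt{6}\right)$)
$\frac{1}{P{\left(-199,- \frac{20}{-128} - \frac{135}{-82} \right)}} = \frac{1}{- 45 \left(- \frac{20}{-128} - \frac{135}{-82}\right) + \left(- \frac{20}{-128} - \frac{135}{-82}\right) \left(-199\right) - 45 i \sqrt{6} + i \left(-199\right) \sqrt{6}} = \frac{1}{- 45 \left(\left(-20\right) \left(- \frac{1}{128}\right) - - \frac{135}{82}\right) + \left(\left(-20\right) \left(- \frac{1}{128}\right) - - \frac{135}{82}\right) \left(-199\right) - 45 i \sqrt{6} - 199 i \sqrt{6}} = \frac{1}{- 45 \left(\frac{5}{32} + \frac{135}{82}\right) + \left(\frac{5}{32} + \frac{135}{82}\right) \left(-199\right) - 45 i \sqrt{6} - 199 i \sqrt{6}} = \frac{1}{\left(-45\right) \frac{2365}{1312} + \frac{2365}{1312} \left(-199\right) - 45 i \sqrt{6} - 199 i \sqrt{6}} = \frac{1}{- \frac{106425}{1312} - \frac{470635}{1312} - 45 i \sqrt{6} - 199 i \sqrt{6}} = \frac{1}{- \frac{144265}{328} - 244 i \sqrt{6}}$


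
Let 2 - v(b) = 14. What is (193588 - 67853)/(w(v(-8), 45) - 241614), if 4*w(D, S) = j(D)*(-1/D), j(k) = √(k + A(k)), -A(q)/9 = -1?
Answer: -23331330270720/44833785596929 - 2011760*I*√3/44833785596929 ≈ -0.5204 - 7.772e-8*I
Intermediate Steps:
A(q) = 9 (A(q) = -9*(-1) = 9)
v(b) = -12 (v(b) = 2 - 1*14 = 2 - 14 = -12)
j(k) = √(9 + k) (j(k) = √(k + 9) = √(9 + k))
w(D, S) = -√(9 + D)/(4*D) (w(D, S) = (√(9 + D)*(-1/D))/4 = (-√(9 + D)/D)/4 = -√(9 + D)/(4*D))
(193588 - 67853)/(w(v(-8), 45) - 241614) = (193588 - 67853)/(-¼*√(9 - 12)/(-12) - 241614) = 125735/(-¼*(-1/12)*√(-3) - 241614) = 125735/(-¼*(-1/12)*I*√3 - 241614) = 125735/(I*√3/48 - 241614) = 125735/(-241614 + I*√3/48)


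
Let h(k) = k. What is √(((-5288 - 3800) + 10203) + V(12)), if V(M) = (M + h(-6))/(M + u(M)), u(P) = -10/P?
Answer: √5007647/67 ≈ 33.400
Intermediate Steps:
V(M) = (-6 + M)/(M - 10/M) (V(M) = (M - 6)/(M - 10/M) = (-6 + M)/(M - 10/M))
√(((-5288 - 3800) + 10203) + V(12)) = √(((-5288 - 3800) + 10203) + 12*(-6 + 12)/(-10 + 12²)) = √((-9088 + 10203) + 12*6/(-10 + 144)) = √(1115 + 12*6/134) = √(1115 + 12*(1/134)*6) = √(1115 + 36/67) = √(74741/67) = √5007647/67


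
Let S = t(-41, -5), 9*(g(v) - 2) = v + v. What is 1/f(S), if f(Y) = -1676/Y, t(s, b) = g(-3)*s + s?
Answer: 287/5028 ≈ 0.057080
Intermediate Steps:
g(v) = 2 + 2*v/9 (g(v) = 2 + (v + v)/9 = 2 + (2*v)/9 = 2 + 2*v/9)
t(s, b) = 7*s/3 (t(s, b) = (2 + (2/9)*(-3))*s + s = (2 - ⅔)*s + s = 4*s/3 + s = 7*s/3)
S = -287/3 (S = (7/3)*(-41) = -287/3 ≈ -95.667)
1/f(S) = 1/(-1676/(-287/3)) = 1/(-1676*(-3/287)) = 1/(5028/287) = 287/5028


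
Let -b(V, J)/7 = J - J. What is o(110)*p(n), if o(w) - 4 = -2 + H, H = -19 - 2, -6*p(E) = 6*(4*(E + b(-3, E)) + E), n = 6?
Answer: 570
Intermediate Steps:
b(V, J) = 0 (b(V, J) = -7*(J - J) = -7*0 = 0)
p(E) = -5*E (p(E) = -(4*(E + 0) + E) = -(4*E + E) = -5*E)
H = -21
o(w) = -19 (o(w) = 4 + (-2 - 21) = 4 - 23 = -19)
o(110)*p(n) = -(-95)*6 = -19*(-30) = 570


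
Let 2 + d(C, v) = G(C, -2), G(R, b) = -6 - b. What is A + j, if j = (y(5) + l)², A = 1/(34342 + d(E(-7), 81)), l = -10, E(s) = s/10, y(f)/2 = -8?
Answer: 23211137/34336 ≈ 676.00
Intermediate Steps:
y(f) = -16 (y(f) = 2*(-8) = -16)
E(s) = s/10 (E(s) = s*(⅒) = s/10)
d(C, v) = -6 (d(C, v) = -2 + (-6 - 1*(-2)) = -2 + (-6 + 2) = -2 - 4 = -6)
A = 1/34336 (A = 1/(34342 - 6) = 1/34336 ≈ 2.9124e-5)
j = 676 (j = (-16 - 10)² = (-26)² = 676)
A + j = 1/34336 + 676 = 23211137/34336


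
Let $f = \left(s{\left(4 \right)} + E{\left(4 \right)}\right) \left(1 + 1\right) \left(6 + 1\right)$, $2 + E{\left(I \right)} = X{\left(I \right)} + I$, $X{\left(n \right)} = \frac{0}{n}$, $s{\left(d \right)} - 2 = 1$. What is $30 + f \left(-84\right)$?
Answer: $-5850$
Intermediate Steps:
$s{\left(d \right)} = 3$ ($s{\left(d \right)} = 2 + 1 = 3$)
$X{\left(n \right)} = 0$
$E{\left(I \right)} = -2 + I$ ($E{\left(I \right)} = -2 + \left(0 + I\right) = -2 + I$)
$f = 70$ ($f = \left(3 + \left(-2 + 4\right)\right) \left(1 + 1\right) \left(6 + 1\right) = \left(3 + 2\right) 2 \cdot 7 = 5 \cdot 14 = 70$)
$30 + f \left(-84\right) = 30 + 70 \left(-84\right) = 30 - 5880 = -5850$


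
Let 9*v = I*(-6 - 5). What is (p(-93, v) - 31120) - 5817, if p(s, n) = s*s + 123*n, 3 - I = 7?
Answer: -83060/3 ≈ -27687.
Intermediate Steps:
I = -4 (I = 3 - 1*7 = 3 - 7 = -4)
v = 44/9 (v = (-4*(-6 - 5))/9 = (-4*(-11))/9 = (⅑)*44 = 44/9 ≈ 4.8889)
p(s, n) = s² + 123*n
(p(-93, v) - 31120) - 5817 = (((-93)² + 123*(44/9)) - 31120) - 5817 = ((8649 + 1804/3) - 31120) - 5817 = (27751/3 - 31120) - 5817 = -65609/3 - 5817 = -83060/3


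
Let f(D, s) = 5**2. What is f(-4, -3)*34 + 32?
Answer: 882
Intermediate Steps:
f(D, s) = 25
f(-4, -3)*34 + 32 = 25*34 + 32 = 850 + 32 = 882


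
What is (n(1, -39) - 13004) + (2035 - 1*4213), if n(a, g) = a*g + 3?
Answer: -15218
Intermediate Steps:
n(a, g) = 3 + a*g
(n(1, -39) - 13004) + (2035 - 1*4213) = ((3 + 1*(-39)) - 13004) + (2035 - 1*4213) = ((3 - 39) - 13004) + (2035 - 4213) = (-36 - 13004) - 2178 = -13040 - 2178 = -15218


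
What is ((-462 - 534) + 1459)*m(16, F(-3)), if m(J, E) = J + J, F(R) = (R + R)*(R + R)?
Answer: 14816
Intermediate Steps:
F(R) = 4*R² (F(R) = (2*R)*(2*R) = 4*R²)
m(J, E) = 2*J
((-462 - 534) + 1459)*m(16, F(-3)) = ((-462 - 534) + 1459)*(2*16) = (-996 + 1459)*32 = 463*32 = 14816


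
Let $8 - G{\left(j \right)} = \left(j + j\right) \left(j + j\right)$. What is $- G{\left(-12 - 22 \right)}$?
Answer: $4616$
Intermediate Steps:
$G{\left(j \right)} = 8 - 4 j^{2}$ ($G{\left(j \right)} = 8 - \left(j + j\right) \left(j + j\right) = 8 - 2 j 2 j = 8 - 4 j^{2}$)
$- G{\left(-12 - 22 \right)} = - (8 - 4 \left(-12 - 22\right)^{2}) = - (8 - 4 \left(-34\right)^{2}) = - (8 - 4624) = \left(-1\right) \left(-4616\right) = 4616$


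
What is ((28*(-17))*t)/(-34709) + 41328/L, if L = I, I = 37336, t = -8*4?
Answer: 108218950/161986903 ≈ 0.66807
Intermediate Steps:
t = -32
L = 37336
((28*(-17))*t)/(-34709) + 41328/L = ((28*(-17))*(-32))/(-34709) + 41328/37336 = -476*(-32)*(-1/34709) + 41328*(1/37336) = 15232*(-1/34709) + 5166/4667 = -15232/34709 + 5166/4667 = 108218950/161986903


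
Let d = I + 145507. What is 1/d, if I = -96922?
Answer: 1/48585 ≈ 2.0582e-5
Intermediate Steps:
d = 48585 (d = -96922 + 145507 = 48585)
1/d = 1/48585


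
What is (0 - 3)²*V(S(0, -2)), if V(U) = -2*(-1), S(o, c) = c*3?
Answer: 18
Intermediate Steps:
S(o, c) = 3*c
V(U) = 2
(0 - 3)²*V(S(0, -2)) = (0 - 3)²*2 = (-3)²*2 = 9*2 = 18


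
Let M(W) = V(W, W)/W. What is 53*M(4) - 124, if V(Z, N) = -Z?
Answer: -177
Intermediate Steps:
M(W) = -1 (M(W) = (-W)/W = -1)
53*M(4) - 124 = 53*(-1) - 124 = -53 - 124 = -177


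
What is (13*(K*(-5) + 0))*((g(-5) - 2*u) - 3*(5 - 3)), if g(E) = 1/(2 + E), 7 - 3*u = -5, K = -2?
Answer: -5590/3 ≈ -1863.3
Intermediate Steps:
u = 4 (u = 7/3 - 1/3*(-5) = 7/3 + 5/3 = 4)
(13*(K*(-5) + 0))*((g(-5) - 2*u) - 3*(5 - 3)) = (13*(-2*(-5) + 0))*((1/(2 - 5) - 2*4) - 3*(5 - 3)) = (13*(10 + 0))*((1/(-3) - 8) - 3*2) = (13*10)*((-1/3 - 8) - 6) = 130*(-25/3 - 6) = 130*(-43/3) = -5590/3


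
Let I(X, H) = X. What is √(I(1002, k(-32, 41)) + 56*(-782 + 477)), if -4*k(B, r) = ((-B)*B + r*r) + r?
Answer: I*√16078 ≈ 126.8*I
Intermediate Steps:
k(B, r) = -r/4 - r²/4 + B²/4 (k(B, r) = -(((-B)*B + r*r) + r)/4 = -((-B² + r²) + r)/4 = -((r² - B²) + r)/4 = -(r + r² - B²)/4 = -r/4 - r²/4 + B²/4)
√(I(1002, k(-32, 41)) + 56*(-782 + 477)) = √(1002 + 56*(-782 + 477)) = √(1002 + 56*(-305)) = √(1002 - 17080) = √(-16078) = I*√16078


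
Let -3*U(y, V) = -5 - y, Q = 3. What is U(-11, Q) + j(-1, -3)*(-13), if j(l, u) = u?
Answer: 37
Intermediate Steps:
U(y, V) = 5/3 + y/3 (U(y, V) = -(-5 - y)/3 = 5/3 + y/3)
U(-11, Q) + j(-1, -3)*(-13) = (5/3 + (⅓)*(-11)) - 3*(-13) = (5/3 - 11/3) + 39 = -2 + 39 = 37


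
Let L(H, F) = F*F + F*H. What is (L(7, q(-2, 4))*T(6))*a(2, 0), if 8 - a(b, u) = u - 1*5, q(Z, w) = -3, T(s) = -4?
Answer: 624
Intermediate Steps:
a(b, u) = 13 - u (a(b, u) = 8 - (u - 1*5) = 8 - (u - 5) = 8 - (-5 + u) = 8 + (5 - u) = 13 - u)
L(H, F) = F**2 + F*H
(L(7, q(-2, 4))*T(6))*a(2, 0) = (-3*(-3 + 7)*(-4))*(13 - 1*0) = (-3*4*(-4))*(13 + 0) = -12*(-4)*13 = 48*13 = 624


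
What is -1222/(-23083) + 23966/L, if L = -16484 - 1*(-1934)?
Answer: -267713539/167928825 ≈ -1.5942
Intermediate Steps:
L = -14550 (L = -16484 + 1934 = -14550)
-1222/(-23083) + 23966/L = -1222/(-23083) + 23966/(-14550) = -1222*(-1/23083) + 23966*(-1/14550) = 1222/23083 - 11983/7275 = -267713539/167928825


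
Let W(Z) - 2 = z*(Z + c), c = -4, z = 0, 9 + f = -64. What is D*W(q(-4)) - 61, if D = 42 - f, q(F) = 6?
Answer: 169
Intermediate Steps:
f = -73 (f = -9 - 64 = -73)
D = 115 (D = 42 - 1*(-73) = 42 + 73 = 115)
W(Z) = 2 (W(Z) = 2 + 0*(Z - 4) = 2 + 0*(-4 + Z) = 2 + 0 = 2)
D*W(q(-4)) - 61 = 115*2 - 61 = 230 - 61 = 169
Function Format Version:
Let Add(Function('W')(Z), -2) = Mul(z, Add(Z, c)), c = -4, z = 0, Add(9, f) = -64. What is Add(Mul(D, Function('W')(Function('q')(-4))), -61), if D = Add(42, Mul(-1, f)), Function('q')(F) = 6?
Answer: 169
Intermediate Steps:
f = -73 (f = Add(-9, -64) = -73)
D = 115 (D = Add(42, Mul(-1, -73)) = Add(42, 73) = 115)
Function('W')(Z) = 2 (Function('W')(Z) = Add(2, Mul(0, Add(Z, -4))) = Add(2, Mul(0, Add(-4, Z))) = Add(2, 0) = 2)
Add(Mul(D, Function('W')(Function('q')(-4))), -61) = Add(Mul(115, 2), -61) = Add(230, -61) = 169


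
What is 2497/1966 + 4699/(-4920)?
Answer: 1523503/4836360 ≈ 0.31501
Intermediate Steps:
2497/1966 + 4699/(-4920) = 2497*(1/1966) + 4699*(-1/4920) = 2497/1966 - 4699/4920 = 1523503/4836360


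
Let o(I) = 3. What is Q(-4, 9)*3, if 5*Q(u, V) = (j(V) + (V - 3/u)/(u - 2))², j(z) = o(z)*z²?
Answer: 11186283/320 ≈ 34957.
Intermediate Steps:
j(z) = 3*z²
Q(u, V) = (3*V² + (V - 3/u)/(-2 + u))²/5 (Q(u, V) = (3*V² + (V - 3/u)/(u - 2))²/5 = (3*V² + (V - 3/u)/(-2 + u))²/5)
Q(-4, 9)*3 = ((⅕)*(-3 + 9*(-4) - 6*(-4)*9² + 3*9²*(-4)²)²/((-4)²*(-2 - 4)²))*3 = ((⅕)*(1/16)*(-3 - 36 - 6*(-4)*81 + 3*81*16)²/(-6)²)*3 = ((⅕)*(1/16)*(1/36)*(-3 - 36 + 1944 + 3888)²)*3 = ((⅕)*(1/16)*(1/36)*5793²)*3 = ((⅕)*(1/16)*(1/36)*33558849)*3 = (3728761/320)*3 = 11186283/320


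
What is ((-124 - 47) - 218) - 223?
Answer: -612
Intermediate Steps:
((-124 - 47) - 218) - 223 = (-171 - 218) - 223 = -389 - 223 = -612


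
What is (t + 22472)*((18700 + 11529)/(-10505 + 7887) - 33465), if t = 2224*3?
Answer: -1277113380628/1309 ≈ -9.7564e+8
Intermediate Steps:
t = 6672
(t + 22472)*((18700 + 11529)/(-10505 + 7887) - 33465) = (6672 + 22472)*((18700 + 11529)/(-10505 + 7887) - 33465) = 29144*(30229/(-2618) - 33465) = 29144*(30229*(-1/2618) - 33465) = 29144*(-30229/2618 - 33465) = 29144*(-87641599/2618) = -1277113380628/1309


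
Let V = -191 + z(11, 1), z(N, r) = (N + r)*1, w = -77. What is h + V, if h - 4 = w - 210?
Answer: -462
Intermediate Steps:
z(N, r) = N + r
h = -283 (h = 4 + (-77 - 210) = 4 - 287 = -283)
V = -179 (V = -191 + (11 + 1) = -191 + 12 = -179)
h + V = -283 - 179 = -462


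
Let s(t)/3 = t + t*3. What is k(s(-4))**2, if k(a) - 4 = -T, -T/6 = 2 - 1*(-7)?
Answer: 3364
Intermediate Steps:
s(t) = 12*t (s(t) = 3*(t + t*3) = 3*(t + 3*t) = 3*(4*t) = 12*t)
T = -54 (T = -6*(2 - 1*(-7)) = -6*(2 + 7) = -6*9 = -54)
k(a) = 58 (k(a) = 4 - 1*(-54) = 4 + 54 = 58)
k(s(-4))**2 = 58**2 = 3364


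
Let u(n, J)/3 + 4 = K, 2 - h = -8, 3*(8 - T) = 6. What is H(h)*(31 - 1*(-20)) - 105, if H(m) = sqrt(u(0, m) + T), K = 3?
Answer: -105 + 51*sqrt(3) ≈ -16.665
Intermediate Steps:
T = 6 (T = 8 - 1/3*6 = 8 - 2 = 6)
h = 10 (h = 2 - 1*(-8) = 2 + 8 = 10)
u(n, J) = -3 (u(n, J) = -12 + 3*3 = -12 + 9 = -3)
H(m) = sqrt(3) (H(m) = sqrt(-3 + 6) = sqrt(3))
H(h)*(31 - 1*(-20)) - 105 = sqrt(3)*(31 - 1*(-20)) - 105 = sqrt(3)*(31 + 20) - 105 = sqrt(3)*51 - 105 = 51*sqrt(3) - 105 = -105 + 51*sqrt(3)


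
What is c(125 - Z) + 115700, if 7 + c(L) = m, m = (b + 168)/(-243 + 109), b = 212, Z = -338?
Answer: 7751241/67 ≈ 1.1569e+5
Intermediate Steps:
m = -190/67 (m = (212 + 168)/(-243 + 109) = 380/(-134) = 380*(-1/134) = -190/67 ≈ -2.8358)
c(L) = -659/67 (c(L) = -7 - 190/67 = -659/67)
c(125 - Z) + 115700 = -659/67 + 115700 = 7751241/67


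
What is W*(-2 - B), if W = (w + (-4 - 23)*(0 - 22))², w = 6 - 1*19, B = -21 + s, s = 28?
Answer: -3038049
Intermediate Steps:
B = 7 (B = -21 + 28 = 7)
w = -13 (w = 6 - 19 = -13)
W = 337561 (W = (-13 + (-4 - 23)*(0 - 22))² = (-13 - 27*(-22))² = (-13 + 594)² = 581² = 337561)
W*(-2 - B) = 337561*(-2 - 1*7) = 337561*(-2 - 7) = 337561*(-9) = -3038049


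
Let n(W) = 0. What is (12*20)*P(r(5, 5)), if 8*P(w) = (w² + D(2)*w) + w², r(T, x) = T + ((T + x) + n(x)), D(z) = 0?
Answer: 13500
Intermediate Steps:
r(T, x) = x + 2*T (r(T, x) = T + ((T + x) + 0) = T + (T + x) = x + 2*T)
P(w) = w²/4 (P(w) = ((w² + 0*w) + w²)/8 = ((w² + 0) + w²)/8 = (w² + w²)/8 = (2*w²)/8 = w²/4)
(12*20)*P(r(5, 5)) = (12*20)*((5 + 2*5)²/4) = 240*((5 + 10)²/4) = 240*((¼)*15²) = 240*((¼)*225) = 240*(225/4) = 13500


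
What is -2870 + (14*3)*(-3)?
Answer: -2996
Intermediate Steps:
-2870 + (14*3)*(-3) = -2870 + 42*(-3) = -2870 - 126 = -2996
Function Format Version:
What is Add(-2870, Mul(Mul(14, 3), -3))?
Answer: -2996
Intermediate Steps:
Add(-2870, Mul(Mul(14, 3), -3)) = Add(-2870, Mul(42, -3)) = Add(-2870, -126) = -2996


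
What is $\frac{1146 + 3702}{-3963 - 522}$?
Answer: $- \frac{1616}{1495} \approx -1.0809$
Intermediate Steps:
$\frac{1146 + 3702}{-3963 - 522} = \frac{4848}{-4485} = 4848 \left(- \frac{1}{4485}\right) = - \frac{1616}{1495}$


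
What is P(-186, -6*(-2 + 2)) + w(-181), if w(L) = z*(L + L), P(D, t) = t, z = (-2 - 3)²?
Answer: -9050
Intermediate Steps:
z = 25 (z = (-5)² = 25)
w(L) = 50*L (w(L) = 25*(L + L) = 25*(2*L) = 50*L)
P(-186, -6*(-2 + 2)) + w(-181) = -6*(-2 + 2) + 50*(-181) = -6*0 - 9050 = 0 - 9050 = -9050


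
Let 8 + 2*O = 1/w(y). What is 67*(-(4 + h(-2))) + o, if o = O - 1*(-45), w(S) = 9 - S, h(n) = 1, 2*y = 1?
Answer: -4997/17 ≈ -293.94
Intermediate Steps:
y = ½ (y = (½)*1 = ½ ≈ 0.50000)
O = -67/17 (O = -4 + 1/(2*(9 - 1*½)) = -4 + 1/(2*(9 - ½)) = -4 + 1/(2*(17/2)) = -4 + (½)*(2/17) = -4 + 1/17 = -67/17 ≈ -3.9412)
o = 698/17 (o = -67/17 - 1*(-45) = -67/17 + 45 = 698/17 ≈ 41.059)
67*(-(4 + h(-2))) + o = 67*(-(4 + 1)) + 698/17 = 67*(-1*5) + 698/17 = 67*(-5) + 698/17 = -335 + 698/17 = -4997/17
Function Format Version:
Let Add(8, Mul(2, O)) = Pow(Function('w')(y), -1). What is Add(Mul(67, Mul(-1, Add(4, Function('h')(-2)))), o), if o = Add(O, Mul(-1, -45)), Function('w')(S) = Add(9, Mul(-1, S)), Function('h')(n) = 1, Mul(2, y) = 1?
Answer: Rational(-4997, 17) ≈ -293.94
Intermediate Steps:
y = Rational(1, 2) (y = Mul(Rational(1, 2), 1) = Rational(1, 2) ≈ 0.50000)
O = Rational(-67, 17) (O = Add(-4, Mul(Rational(1, 2), Pow(Add(9, Mul(-1, Rational(1, 2))), -1))) = Add(-4, Mul(Rational(1, 2), Pow(Add(9, Rational(-1, 2)), -1))) = Add(-4, Mul(Rational(1, 2), Pow(Rational(17, 2), -1))) = Add(-4, Mul(Rational(1, 2), Rational(2, 17))) = Add(-4, Rational(1, 17)) = Rational(-67, 17) ≈ -3.9412)
o = Rational(698, 17) (o = Add(Rational(-67, 17), Mul(-1, -45)) = Add(Rational(-67, 17), 45) = Rational(698, 17) ≈ 41.059)
Add(Mul(67, Mul(-1, Add(4, Function('h')(-2)))), o) = Add(Mul(67, Mul(-1, Add(4, 1))), Rational(698, 17)) = Add(Mul(67, Mul(-1, 5)), Rational(698, 17)) = Add(Mul(67, -5), Rational(698, 17)) = Add(-335, Rational(698, 17)) = Rational(-4997, 17)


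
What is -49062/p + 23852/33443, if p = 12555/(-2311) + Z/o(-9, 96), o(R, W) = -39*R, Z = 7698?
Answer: -443539301917810/149192266313 ≈ -2972.9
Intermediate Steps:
p = 4461091/270387 (p = 12555/(-2311) + 7698/((-39*(-9))) = 12555*(-1/2311) + 7698/351 = -12555/2311 + 7698*(1/351) = -12555/2311 + 2566/117 = 4461091/270387 ≈ 16.499)
-49062/p + 23852/33443 = -49062/4461091/270387 + 23852/33443 = -49062*270387/4461091 + 23852*(1/33443) = -13265726994/4461091 + 23852/33443 = -443539301917810/149192266313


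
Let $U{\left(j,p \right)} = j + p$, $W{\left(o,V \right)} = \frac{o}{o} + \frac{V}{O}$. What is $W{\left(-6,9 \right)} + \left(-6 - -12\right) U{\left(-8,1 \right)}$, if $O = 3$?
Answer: $-38$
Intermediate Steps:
$W{\left(o,V \right)} = 1 + \frac{V}{3}$ ($W{\left(o,V \right)} = \frac{o}{o} + \frac{V}{3} = 1 + V \frac{1}{3} = 1 + \frac{V}{3}$)
$W{\left(-6,9 \right)} + \left(-6 - -12\right) U{\left(-8,1 \right)} = \left(1 + \frac{1}{3} \cdot 9\right) + \left(-6 - -12\right) \left(-8 + 1\right) = \left(1 + 3\right) + \left(-6 + 12\right) \left(-7\right) = 4 + 6 \left(-7\right) = 4 - 42 = -38$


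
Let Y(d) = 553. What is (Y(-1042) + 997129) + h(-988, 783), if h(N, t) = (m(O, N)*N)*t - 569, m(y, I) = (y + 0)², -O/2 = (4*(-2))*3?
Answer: -1781386503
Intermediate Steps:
O = 48 (O = -2*4*(-2)*3 = -(-16)*3 = -2*(-24) = 48)
m(y, I) = y²
h(N, t) = -569 + 2304*N*t (h(N, t) = (48²*N)*t - 569 = (2304*N)*t - 569 = 2304*N*t - 569 = -569 + 2304*N*t)
(Y(-1042) + 997129) + h(-988, 783) = (553 + 997129) + (-569 + 2304*(-988)*783) = 997682 + (-569 - 1782383616) = 997682 - 1782384185 = -1781386503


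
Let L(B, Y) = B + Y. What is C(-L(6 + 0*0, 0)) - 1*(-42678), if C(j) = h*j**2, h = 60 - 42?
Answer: 43326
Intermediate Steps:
h = 18
C(j) = 18*j**2
C(-L(6 + 0*0, 0)) - 1*(-42678) = 18*(-((6 + 0*0) + 0))**2 - 1*(-42678) = 18*(-((6 + 0) + 0))**2 + 42678 = 18*(-(6 + 0))**2 + 42678 = 18*(-1*6)**2 + 42678 = 18*(-6)**2 + 42678 = 18*36 + 42678 = 648 + 42678 = 43326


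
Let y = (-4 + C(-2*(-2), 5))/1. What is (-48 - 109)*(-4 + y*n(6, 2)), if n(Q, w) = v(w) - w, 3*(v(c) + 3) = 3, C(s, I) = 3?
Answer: 0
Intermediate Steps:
v(c) = -2 (v(c) = -3 + (1/3)*3 = -3 + 1 = -2)
y = -1 (y = (-4 + 3)/1 = -1*1 = -1)
n(Q, w) = -2 - w
(-48 - 109)*(-4 + y*n(6, 2)) = (-48 - 109)*(-4 - (-2 - 1*2)) = -157*(-4 - (-2 - 2)) = -157*(-4 - 1*(-4)) = -157*(-4 + 4) = -157*0 = 0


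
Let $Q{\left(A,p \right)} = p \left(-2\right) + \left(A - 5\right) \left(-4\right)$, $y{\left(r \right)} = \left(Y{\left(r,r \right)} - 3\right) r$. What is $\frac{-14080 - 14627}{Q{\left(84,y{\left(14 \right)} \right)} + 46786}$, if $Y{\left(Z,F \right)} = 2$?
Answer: $- \frac{28707}{46498} \approx -0.61738$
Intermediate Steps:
$y{\left(r \right)} = - r$ ($y{\left(r \right)} = \left(2 - 3\right) r = - r$)
$Q{\left(A,p \right)} = 20 - 4 A - 2 p$ ($Q{\left(A,p \right)} = - 2 p + \left(-5 + A\right) \left(-4\right) = - 2 p - \left(-20 + 4 A\right) = 20 - 4 A - 2 p$)
$\frac{-14080 - 14627}{Q{\left(84,y{\left(14 \right)} \right)} + 46786} = \frac{-14080 - 14627}{\left(20 - 336 - 2 \left(\left(-1\right) 14\right)\right) + 46786} = - \frac{28707}{\left(20 - 336 - -28\right) + 46786} = - \frac{28707}{\left(20 - 336 + 28\right) + 46786} = - \frac{28707}{-288 + 46786} = - \frac{28707}{46498}$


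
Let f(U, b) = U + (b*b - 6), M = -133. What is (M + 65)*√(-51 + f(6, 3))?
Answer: -68*I*√42 ≈ -440.69*I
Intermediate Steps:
f(U, b) = -6 + U + b² (f(U, b) = U + (b² - 6) = U + (-6 + b²) = -6 + U + b²)
(M + 65)*√(-51 + f(6, 3)) = (-133 + 65)*√(-51 + (-6 + 6 + 3²)) = -68*√(-51 + (-6 + 6 + 9)) = -68*√(-51 + 9) = -68*I*√42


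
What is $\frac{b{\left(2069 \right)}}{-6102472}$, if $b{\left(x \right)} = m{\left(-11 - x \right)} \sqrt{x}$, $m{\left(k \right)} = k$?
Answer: $\frac{260 \sqrt{2069}}{762809} \approx 0.015504$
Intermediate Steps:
$b{\left(x \right)} = \sqrt{x} \left(-11 - x\right)$ ($b{\left(x \right)} = \left(-11 - x\right) \sqrt{x} = \sqrt{x} \left(-11 - x\right)$)
$\frac{b{\left(2069 \right)}}{-6102472} = \frac{\sqrt{2069} \left(-11 - 2069\right)}{-6102472} = \sqrt{2069} \left(-11 - 2069\right) \left(- \frac{1}{6102472}\right) = \sqrt{2069} \left(-2080\right) \left(- \frac{1}{6102472}\right) = - 2080 \sqrt{2069} \left(- \frac{1}{6102472}\right) = \frac{260 \sqrt{2069}}{762809}$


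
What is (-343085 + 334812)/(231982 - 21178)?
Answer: -8273/210804 ≈ -0.039245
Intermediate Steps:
(-343085 + 334812)/(231982 - 21178) = -8273/210804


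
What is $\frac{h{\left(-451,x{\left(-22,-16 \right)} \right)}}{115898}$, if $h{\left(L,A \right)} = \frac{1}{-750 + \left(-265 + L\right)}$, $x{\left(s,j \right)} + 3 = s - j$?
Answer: $- \frac{1}{169906468} \approx -5.8856 \cdot 10^{-9}$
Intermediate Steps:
$x{\left(s,j \right)} = -3 + s - j$ ($x{\left(s,j \right)} = -3 - \left(j - s\right) = -3 + s - j$)
$h{\left(L,A \right)} = \frac{1}{-1015 + L}$
$\frac{h{\left(-451,x{\left(-22,-16 \right)} \right)}}{115898} = \frac{1}{\left(-1015 - 451\right) 115898} = \frac{1}{-1466} \cdot \frac{1}{115898} = \left(- \frac{1}{1466}\right) \frac{1}{115898} = - \frac{1}{169906468}$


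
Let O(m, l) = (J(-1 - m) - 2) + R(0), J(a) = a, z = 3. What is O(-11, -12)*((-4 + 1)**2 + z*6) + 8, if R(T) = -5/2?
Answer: 313/2 ≈ 156.50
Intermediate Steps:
R(T) = -5/2 (R(T) = -5*1/2 = -5/2)
O(m, l) = -11/2 - m (O(m, l) = ((-1 - m) - 2) - 5/2 = (-3 - m) - 5/2 = -11/2 - m)
O(-11, -12)*((-4 + 1)**2 + z*6) + 8 = (-11/2 - 1*(-11))*((-4 + 1)**2 + 3*6) + 8 = (-11/2 + 11)*((-3)**2 + 18) + 8 = 11*(9 + 18)/2 + 8 = (11/2)*27 + 8 = 297/2 + 8 = 313/2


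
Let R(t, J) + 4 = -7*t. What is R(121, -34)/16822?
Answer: -851/16822 ≈ -0.050588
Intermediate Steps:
R(t, J) = -4 - 7*t
R(121, -34)/16822 = (-4 - 7*121)/16822 = (-4 - 847)*(1/16822) = -851*1/16822 = -851/16822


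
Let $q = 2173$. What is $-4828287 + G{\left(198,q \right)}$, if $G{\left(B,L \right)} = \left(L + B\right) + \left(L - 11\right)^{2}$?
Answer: $-151672$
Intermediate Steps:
$G{\left(B,L \right)} = B + L + \left(-11 + L\right)^{2}$ ($G{\left(B,L \right)} = \left(B + L\right) + \left(-11 + L\right)^{2} = B + L + \left(-11 + L\right)^{2}$)
$-4828287 + G{\left(198,q \right)} = -4828287 + \left(198 + 2173 + \left(-11 + 2173\right)^{2}\right) = -4828287 + \left(198 + 2173 + 2162^{2}\right) = -4828287 + \left(198 + 2173 + 4674244\right) = -4828287 + 4676615 = -151672$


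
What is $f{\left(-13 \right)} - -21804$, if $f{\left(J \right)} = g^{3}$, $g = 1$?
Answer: $21805$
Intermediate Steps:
$f{\left(J \right)} = 1$ ($f{\left(J \right)} = 1^{3} = 1$)
$f{\left(-13 \right)} - -21804 = 1 - -21804 = 1 + 21804 = 21805$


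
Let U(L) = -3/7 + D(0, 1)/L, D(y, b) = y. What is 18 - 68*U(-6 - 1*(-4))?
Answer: 330/7 ≈ 47.143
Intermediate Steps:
U(L) = -3/7 (U(L) = -3/7 + 0/L = -3*⅐ + 0 = -3/7 + 0 = -3/7)
18 - 68*U(-6 - 1*(-4)) = 18 - 68*(-3/7) = 18 + 204/7 = 330/7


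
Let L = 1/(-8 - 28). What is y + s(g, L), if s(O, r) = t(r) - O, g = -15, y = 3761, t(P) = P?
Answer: 135935/36 ≈ 3776.0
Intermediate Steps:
L = -1/36 (L = 1/(-36) = -1/36 ≈ -0.027778)
s(O, r) = r - O
y + s(g, L) = 3761 + (-1/36 - 1*(-15)) = 3761 + (-1/36 + 15) = 3761 + 539/36 = 135935/36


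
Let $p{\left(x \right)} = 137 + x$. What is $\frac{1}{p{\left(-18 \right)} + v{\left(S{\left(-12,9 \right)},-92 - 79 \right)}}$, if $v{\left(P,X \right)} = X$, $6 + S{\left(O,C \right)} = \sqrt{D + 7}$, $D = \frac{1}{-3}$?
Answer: $- \frac{1}{52} \approx -0.019231$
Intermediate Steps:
$D = - \frac{1}{3} \approx -0.33333$
$S{\left(O,C \right)} = -6 + \frac{2 \sqrt{15}}{3}$ ($S{\left(O,C \right)} = -6 + \sqrt{- \frac{1}{3} + 7} = -6 + \sqrt{\frac{20}{3}} = -6 + \frac{2 \sqrt{15}}{3}$)
$\frac{1}{p{\left(-18 \right)} + v{\left(S{\left(-12,9 \right)},-92 - 79 \right)}} = \frac{1}{\left(137 - 18\right) - 171} = \frac{1}{119 - 171} = \frac{1}{-52} = - \frac{1}{52}$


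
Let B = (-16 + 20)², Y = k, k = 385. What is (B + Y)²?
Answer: 160801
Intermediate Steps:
Y = 385
B = 16 (B = 4² = 16)
(B + Y)² = (16 + 385)² = 401² = 160801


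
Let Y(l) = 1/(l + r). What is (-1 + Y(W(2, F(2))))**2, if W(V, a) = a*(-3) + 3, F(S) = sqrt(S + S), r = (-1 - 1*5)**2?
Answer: 1024/1089 ≈ 0.94031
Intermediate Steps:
r = 36 (r = (-1 - 5)**2 = (-6)**2 = 36)
F(S) = sqrt(2)*sqrt(S) (F(S) = sqrt(2*S) = sqrt(2)*sqrt(S))
W(V, a) = 3 - 3*a (W(V, a) = -3*a + 3 = 3 - 3*a)
Y(l) = 1/(36 + l) (Y(l) = 1/(l + 36) = 1/(36 + l))
(-1 + Y(W(2, F(2))))**2 = (-1 + 1/(36 + (3 - 3*sqrt(2)*sqrt(2))))**2 = (-1 + 1/(36 + (3 - 3*2)))**2 = (-1 + 1/(36 + (3 - 6)))**2 = (-1 + 1/(36 - 3))**2 = (-1 + 1/33)**2 = (-32/33)**2 = 1024/1089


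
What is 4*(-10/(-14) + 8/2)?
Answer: 132/7 ≈ 18.857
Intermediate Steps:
4*(-10/(-14) + 8/2) = 4*(-10*(-1/14) + 8*(1/2)) = 4*(5/7 + 4) = 4*(33/7) = 132/7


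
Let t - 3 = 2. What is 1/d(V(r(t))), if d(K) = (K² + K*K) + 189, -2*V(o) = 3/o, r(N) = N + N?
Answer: 200/37809 ≈ 0.0052897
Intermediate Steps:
t = 5 (t = 3 + 2 = 5)
r(N) = 2*N
V(o) = -3/(2*o)
d(K) = 189 + 2*K² (d(K) = (K² + K²) + 189 = 2*K² + 189 = 189 + 2*K²)
1/d(V(r(t))) = 1/(189 + 2*(-3/(2*(2*5)))²) = 1/(189 + 2*(-3/2/10)²) = 1/(189 + 2*(-3/2*⅒)²) = 1/(189 + 2*(-3/20)²) = 1/(189 + 2*(9/400)) = 1/(189 + 9/200) = 1/(37809/200) = 200/37809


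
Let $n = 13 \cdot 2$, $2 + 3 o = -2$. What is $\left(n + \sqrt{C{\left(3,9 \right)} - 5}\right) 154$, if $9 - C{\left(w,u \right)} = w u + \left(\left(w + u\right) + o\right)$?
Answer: $4004 + \frac{154 i \sqrt{303}}{3} \approx 4004.0 + 893.55 i$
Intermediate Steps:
$o = - \frac{4}{3}$ ($o = - \frac{2}{3} + \frac{1}{3} \left(-2\right) = - \frac{2}{3} - \frac{2}{3} = - \frac{4}{3} \approx -1.3333$)
$n = 26$
$C{\left(w,u \right)} = \frac{31}{3} - u - w - u w$ ($C{\left(w,u \right)} = 9 - \left(w u - \left(\frac{4}{3} - u - w\right)\right) = 9 - \left(u w - \left(\frac{4}{3} - u - w\right)\right) = 9 - \left(u w + \left(- \frac{4}{3} + u + w\right)\right) = 9 - \left(- \frac{4}{3} + u + w + u w\right) = \frac{31}{3} - u - w - u w$)
$\left(n + \sqrt{C{\left(3,9 \right)} - 5}\right) 154 = \left(26 + \sqrt{\left(\frac{31}{3} - 9 - 3 - 9 \cdot 3\right) - 5}\right) 154 = \left(26 + \sqrt{\left(\frac{31}{3} - 9 - 3 - 27\right) - 5}\right) 154 = \left(26 + \sqrt{- \frac{86}{3} - 5}\right) 154 = \left(26 + \sqrt{- \frac{101}{3}}\right) 154 = \left(26 + \frac{i \sqrt{303}}{3}\right) 154 = 4004 + \frac{154 i \sqrt{303}}{3}$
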